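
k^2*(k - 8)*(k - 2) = k^4 - 10*k^3 + 16*k^2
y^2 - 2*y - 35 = (y - 7)*(y + 5)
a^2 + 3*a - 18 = (a - 3)*(a + 6)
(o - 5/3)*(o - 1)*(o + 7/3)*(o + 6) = o^4 + 17*o^3/3 - 59*o^2/9 - 211*o/9 + 70/3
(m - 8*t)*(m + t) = m^2 - 7*m*t - 8*t^2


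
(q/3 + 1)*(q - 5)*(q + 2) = q^3/3 - 19*q/3 - 10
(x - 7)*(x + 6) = x^2 - x - 42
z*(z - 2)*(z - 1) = z^3 - 3*z^2 + 2*z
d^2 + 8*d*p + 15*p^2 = (d + 3*p)*(d + 5*p)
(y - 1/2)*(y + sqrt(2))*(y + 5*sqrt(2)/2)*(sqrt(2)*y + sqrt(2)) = sqrt(2)*y^4 + sqrt(2)*y^3/2 + 7*y^3 + 7*y^2/2 + 9*sqrt(2)*y^2/2 - 7*y/2 + 5*sqrt(2)*y/2 - 5*sqrt(2)/2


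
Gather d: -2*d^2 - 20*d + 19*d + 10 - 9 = -2*d^2 - d + 1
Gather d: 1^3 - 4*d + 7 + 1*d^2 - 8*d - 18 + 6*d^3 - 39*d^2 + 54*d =6*d^3 - 38*d^2 + 42*d - 10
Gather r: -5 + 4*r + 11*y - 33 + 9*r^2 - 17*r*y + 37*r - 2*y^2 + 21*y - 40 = 9*r^2 + r*(41 - 17*y) - 2*y^2 + 32*y - 78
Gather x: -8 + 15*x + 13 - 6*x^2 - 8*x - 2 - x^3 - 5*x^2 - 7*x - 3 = -x^3 - 11*x^2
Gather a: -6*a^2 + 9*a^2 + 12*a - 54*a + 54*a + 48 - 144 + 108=3*a^2 + 12*a + 12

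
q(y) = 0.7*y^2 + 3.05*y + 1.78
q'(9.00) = 15.65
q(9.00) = 85.93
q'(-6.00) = -5.35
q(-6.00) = 8.68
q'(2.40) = 6.41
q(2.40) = 13.13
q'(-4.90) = -3.81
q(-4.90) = 3.64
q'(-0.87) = 1.83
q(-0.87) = -0.34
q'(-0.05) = 2.98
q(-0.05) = 1.63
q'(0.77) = 4.13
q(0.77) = 4.54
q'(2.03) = 5.89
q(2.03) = 10.86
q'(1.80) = 5.57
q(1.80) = 9.54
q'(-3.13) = -1.33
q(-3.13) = -0.91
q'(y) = 1.4*y + 3.05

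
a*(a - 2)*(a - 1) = a^3 - 3*a^2 + 2*a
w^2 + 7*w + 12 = (w + 3)*(w + 4)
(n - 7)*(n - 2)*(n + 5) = n^3 - 4*n^2 - 31*n + 70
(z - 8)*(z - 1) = z^2 - 9*z + 8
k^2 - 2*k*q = k*(k - 2*q)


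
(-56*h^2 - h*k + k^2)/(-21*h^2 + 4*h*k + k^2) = (8*h - k)/(3*h - k)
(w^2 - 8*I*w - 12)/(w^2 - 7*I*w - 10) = (w - 6*I)/(w - 5*I)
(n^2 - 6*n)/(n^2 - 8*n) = (n - 6)/(n - 8)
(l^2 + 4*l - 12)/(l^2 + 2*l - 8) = (l + 6)/(l + 4)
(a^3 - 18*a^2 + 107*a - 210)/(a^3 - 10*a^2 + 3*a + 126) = (a - 5)/(a + 3)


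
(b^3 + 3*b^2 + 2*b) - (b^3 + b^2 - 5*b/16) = 2*b^2 + 37*b/16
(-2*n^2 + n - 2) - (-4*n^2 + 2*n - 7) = 2*n^2 - n + 5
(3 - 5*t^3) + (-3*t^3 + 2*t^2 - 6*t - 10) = -8*t^3 + 2*t^2 - 6*t - 7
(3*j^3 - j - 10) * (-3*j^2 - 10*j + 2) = -9*j^5 - 30*j^4 + 9*j^3 + 40*j^2 + 98*j - 20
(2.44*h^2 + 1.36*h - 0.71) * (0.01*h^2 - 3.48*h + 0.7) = 0.0244*h^4 - 8.4776*h^3 - 3.0319*h^2 + 3.4228*h - 0.497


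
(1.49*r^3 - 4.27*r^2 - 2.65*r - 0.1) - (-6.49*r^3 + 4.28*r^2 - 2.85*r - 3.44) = 7.98*r^3 - 8.55*r^2 + 0.2*r + 3.34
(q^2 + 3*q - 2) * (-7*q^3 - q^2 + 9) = -7*q^5 - 22*q^4 + 11*q^3 + 11*q^2 + 27*q - 18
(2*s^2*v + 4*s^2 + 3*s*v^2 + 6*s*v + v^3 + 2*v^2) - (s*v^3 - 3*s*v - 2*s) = 2*s^2*v + 4*s^2 - s*v^3 + 3*s*v^2 + 9*s*v + 2*s + v^3 + 2*v^2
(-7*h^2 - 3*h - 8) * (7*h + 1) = -49*h^3 - 28*h^2 - 59*h - 8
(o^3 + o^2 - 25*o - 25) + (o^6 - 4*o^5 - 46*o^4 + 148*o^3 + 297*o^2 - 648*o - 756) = o^6 - 4*o^5 - 46*o^4 + 149*o^3 + 298*o^2 - 673*o - 781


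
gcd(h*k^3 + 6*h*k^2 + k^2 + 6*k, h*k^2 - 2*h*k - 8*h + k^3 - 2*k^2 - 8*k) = 1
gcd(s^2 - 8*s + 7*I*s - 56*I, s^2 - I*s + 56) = s + 7*I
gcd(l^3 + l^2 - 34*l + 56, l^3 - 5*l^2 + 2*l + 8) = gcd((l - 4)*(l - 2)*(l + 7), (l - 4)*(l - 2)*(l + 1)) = l^2 - 6*l + 8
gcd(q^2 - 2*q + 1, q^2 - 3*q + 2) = q - 1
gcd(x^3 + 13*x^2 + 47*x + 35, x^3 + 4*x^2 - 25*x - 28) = x^2 + 8*x + 7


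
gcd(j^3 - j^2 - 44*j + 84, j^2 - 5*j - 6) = j - 6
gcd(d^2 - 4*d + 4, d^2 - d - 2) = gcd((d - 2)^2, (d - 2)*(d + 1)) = d - 2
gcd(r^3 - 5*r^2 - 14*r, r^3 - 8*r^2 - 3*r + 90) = 1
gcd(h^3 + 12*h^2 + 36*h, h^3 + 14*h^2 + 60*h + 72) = h^2 + 12*h + 36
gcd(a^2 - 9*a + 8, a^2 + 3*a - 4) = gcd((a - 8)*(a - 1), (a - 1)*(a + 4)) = a - 1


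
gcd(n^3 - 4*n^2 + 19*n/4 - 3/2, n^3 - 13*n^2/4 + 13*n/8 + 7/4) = n - 2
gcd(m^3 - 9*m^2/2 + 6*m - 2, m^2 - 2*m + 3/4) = m - 1/2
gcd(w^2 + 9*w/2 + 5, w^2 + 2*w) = w + 2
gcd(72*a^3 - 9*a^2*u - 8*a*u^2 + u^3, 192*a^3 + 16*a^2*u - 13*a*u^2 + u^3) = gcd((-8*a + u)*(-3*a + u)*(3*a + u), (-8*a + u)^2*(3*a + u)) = -24*a^2 - 5*a*u + u^2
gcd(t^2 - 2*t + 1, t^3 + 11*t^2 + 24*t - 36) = t - 1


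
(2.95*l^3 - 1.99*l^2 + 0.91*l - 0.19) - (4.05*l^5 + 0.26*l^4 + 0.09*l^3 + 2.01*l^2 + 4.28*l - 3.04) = -4.05*l^5 - 0.26*l^4 + 2.86*l^3 - 4.0*l^2 - 3.37*l + 2.85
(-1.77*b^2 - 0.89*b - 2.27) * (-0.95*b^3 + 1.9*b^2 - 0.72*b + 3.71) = 1.6815*b^5 - 2.5175*b^4 + 1.7399*b^3 - 10.2389*b^2 - 1.6675*b - 8.4217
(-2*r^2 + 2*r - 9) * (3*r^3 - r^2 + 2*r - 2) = -6*r^5 + 8*r^4 - 33*r^3 + 17*r^2 - 22*r + 18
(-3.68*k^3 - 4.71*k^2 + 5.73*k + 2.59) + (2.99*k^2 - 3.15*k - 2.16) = -3.68*k^3 - 1.72*k^2 + 2.58*k + 0.43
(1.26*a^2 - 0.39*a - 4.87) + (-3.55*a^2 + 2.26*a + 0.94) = -2.29*a^2 + 1.87*a - 3.93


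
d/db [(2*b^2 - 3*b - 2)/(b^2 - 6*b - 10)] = 9*(-b^2 - 4*b + 2)/(b^4 - 12*b^3 + 16*b^2 + 120*b + 100)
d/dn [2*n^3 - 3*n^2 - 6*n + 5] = 6*n^2 - 6*n - 6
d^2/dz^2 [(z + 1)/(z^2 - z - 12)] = 2*(-3*z*(-z^2 + z + 12) - (z + 1)*(2*z - 1)^2)/(-z^2 + z + 12)^3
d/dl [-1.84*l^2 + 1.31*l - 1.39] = 1.31 - 3.68*l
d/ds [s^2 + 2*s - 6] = 2*s + 2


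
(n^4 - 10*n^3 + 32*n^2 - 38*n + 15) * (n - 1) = n^5 - 11*n^4 + 42*n^3 - 70*n^2 + 53*n - 15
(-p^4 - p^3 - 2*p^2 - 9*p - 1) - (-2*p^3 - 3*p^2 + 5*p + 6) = -p^4 + p^3 + p^2 - 14*p - 7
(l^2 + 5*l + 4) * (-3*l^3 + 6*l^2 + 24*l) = -3*l^5 - 9*l^4 + 42*l^3 + 144*l^2 + 96*l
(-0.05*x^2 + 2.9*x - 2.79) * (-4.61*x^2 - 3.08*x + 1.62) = 0.2305*x^4 - 13.215*x^3 + 3.8489*x^2 + 13.2912*x - 4.5198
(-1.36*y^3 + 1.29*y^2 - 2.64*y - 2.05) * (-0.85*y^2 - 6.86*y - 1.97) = 1.156*y^5 + 8.2331*y^4 - 3.9262*y^3 + 17.3116*y^2 + 19.2638*y + 4.0385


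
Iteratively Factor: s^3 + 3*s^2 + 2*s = (s + 1)*(s^2 + 2*s) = s*(s + 1)*(s + 2)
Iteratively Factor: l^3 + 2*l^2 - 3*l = (l + 3)*(l^2 - l) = (l - 1)*(l + 3)*(l)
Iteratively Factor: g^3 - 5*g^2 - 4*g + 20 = (g + 2)*(g^2 - 7*g + 10) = (g - 2)*(g + 2)*(g - 5)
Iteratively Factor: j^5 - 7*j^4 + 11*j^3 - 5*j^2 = (j - 1)*(j^4 - 6*j^3 + 5*j^2) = (j - 5)*(j - 1)*(j^3 - j^2) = j*(j - 5)*(j - 1)*(j^2 - j) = j*(j - 5)*(j - 1)^2*(j)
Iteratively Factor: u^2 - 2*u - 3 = (u - 3)*(u + 1)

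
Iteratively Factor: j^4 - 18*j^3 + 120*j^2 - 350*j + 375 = (j - 5)*(j^3 - 13*j^2 + 55*j - 75) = (j - 5)*(j - 3)*(j^2 - 10*j + 25) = (j - 5)^2*(j - 3)*(j - 5)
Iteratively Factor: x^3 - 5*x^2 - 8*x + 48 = (x + 3)*(x^2 - 8*x + 16) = (x - 4)*(x + 3)*(x - 4)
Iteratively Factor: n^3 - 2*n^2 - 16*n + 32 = (n + 4)*(n^2 - 6*n + 8) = (n - 2)*(n + 4)*(n - 4)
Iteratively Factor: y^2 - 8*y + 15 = (y - 5)*(y - 3)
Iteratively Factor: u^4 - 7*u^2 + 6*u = (u - 2)*(u^3 + 2*u^2 - 3*u) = u*(u - 2)*(u^2 + 2*u - 3) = u*(u - 2)*(u + 3)*(u - 1)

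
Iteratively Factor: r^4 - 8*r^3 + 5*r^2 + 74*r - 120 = (r - 4)*(r^3 - 4*r^2 - 11*r + 30) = (r - 5)*(r - 4)*(r^2 + r - 6) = (r - 5)*(r - 4)*(r - 2)*(r + 3)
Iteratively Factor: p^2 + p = (p + 1)*(p)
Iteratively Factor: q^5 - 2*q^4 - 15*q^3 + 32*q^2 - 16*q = (q)*(q^4 - 2*q^3 - 15*q^2 + 32*q - 16) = q*(q - 1)*(q^3 - q^2 - 16*q + 16) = q*(q - 4)*(q - 1)*(q^2 + 3*q - 4) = q*(q - 4)*(q - 1)^2*(q + 4)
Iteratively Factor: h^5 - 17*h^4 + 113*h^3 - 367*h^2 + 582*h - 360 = (h - 3)*(h^4 - 14*h^3 + 71*h^2 - 154*h + 120) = (h - 4)*(h - 3)*(h^3 - 10*h^2 + 31*h - 30) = (h - 4)*(h - 3)^2*(h^2 - 7*h + 10) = (h - 5)*(h - 4)*(h - 3)^2*(h - 2)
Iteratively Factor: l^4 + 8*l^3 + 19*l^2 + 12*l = (l + 1)*(l^3 + 7*l^2 + 12*l) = (l + 1)*(l + 4)*(l^2 + 3*l) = (l + 1)*(l + 3)*(l + 4)*(l)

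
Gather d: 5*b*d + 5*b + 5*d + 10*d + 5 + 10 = 5*b + d*(5*b + 15) + 15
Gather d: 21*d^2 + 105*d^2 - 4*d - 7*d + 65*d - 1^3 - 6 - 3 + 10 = 126*d^2 + 54*d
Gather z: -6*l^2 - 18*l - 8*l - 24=-6*l^2 - 26*l - 24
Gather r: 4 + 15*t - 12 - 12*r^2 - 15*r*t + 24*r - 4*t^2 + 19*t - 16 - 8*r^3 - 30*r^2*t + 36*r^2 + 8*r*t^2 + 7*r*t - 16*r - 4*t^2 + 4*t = -8*r^3 + r^2*(24 - 30*t) + r*(8*t^2 - 8*t + 8) - 8*t^2 + 38*t - 24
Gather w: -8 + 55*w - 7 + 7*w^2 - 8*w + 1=7*w^2 + 47*w - 14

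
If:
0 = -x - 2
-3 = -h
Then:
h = 3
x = -2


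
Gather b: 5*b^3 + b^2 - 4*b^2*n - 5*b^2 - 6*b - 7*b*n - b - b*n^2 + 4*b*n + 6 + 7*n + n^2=5*b^3 + b^2*(-4*n - 4) + b*(-n^2 - 3*n - 7) + n^2 + 7*n + 6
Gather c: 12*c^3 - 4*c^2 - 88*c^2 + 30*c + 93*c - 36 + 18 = 12*c^3 - 92*c^2 + 123*c - 18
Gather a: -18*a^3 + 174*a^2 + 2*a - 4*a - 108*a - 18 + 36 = -18*a^3 + 174*a^2 - 110*a + 18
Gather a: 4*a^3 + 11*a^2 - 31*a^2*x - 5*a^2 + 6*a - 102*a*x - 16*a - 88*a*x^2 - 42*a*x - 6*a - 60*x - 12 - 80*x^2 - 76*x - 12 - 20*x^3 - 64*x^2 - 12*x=4*a^3 + a^2*(6 - 31*x) + a*(-88*x^2 - 144*x - 16) - 20*x^3 - 144*x^2 - 148*x - 24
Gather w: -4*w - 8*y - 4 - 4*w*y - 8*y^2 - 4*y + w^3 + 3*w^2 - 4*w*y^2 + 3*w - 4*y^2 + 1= w^3 + 3*w^2 + w*(-4*y^2 - 4*y - 1) - 12*y^2 - 12*y - 3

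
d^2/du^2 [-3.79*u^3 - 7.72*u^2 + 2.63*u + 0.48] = -22.74*u - 15.44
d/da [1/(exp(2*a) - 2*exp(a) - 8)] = 2*(1 - exp(a))*exp(a)/(-exp(2*a) + 2*exp(a) + 8)^2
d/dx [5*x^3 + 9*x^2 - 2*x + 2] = 15*x^2 + 18*x - 2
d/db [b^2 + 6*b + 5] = 2*b + 6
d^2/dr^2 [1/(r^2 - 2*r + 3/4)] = 32*(-4*r^2 + 8*r + 16*(r - 1)^2 - 3)/(4*r^2 - 8*r + 3)^3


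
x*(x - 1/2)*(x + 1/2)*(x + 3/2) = x^4 + 3*x^3/2 - x^2/4 - 3*x/8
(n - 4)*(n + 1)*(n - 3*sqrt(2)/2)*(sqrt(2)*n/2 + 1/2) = sqrt(2)*n^4/2 - 3*sqrt(2)*n^3/2 - n^3 - 11*sqrt(2)*n^2/4 + 3*n^2 + 9*sqrt(2)*n/4 + 4*n + 3*sqrt(2)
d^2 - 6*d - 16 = (d - 8)*(d + 2)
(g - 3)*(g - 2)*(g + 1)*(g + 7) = g^4 + 3*g^3 - 27*g^2 + 13*g + 42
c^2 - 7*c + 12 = (c - 4)*(c - 3)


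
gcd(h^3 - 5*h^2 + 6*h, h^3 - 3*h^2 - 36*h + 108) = h - 3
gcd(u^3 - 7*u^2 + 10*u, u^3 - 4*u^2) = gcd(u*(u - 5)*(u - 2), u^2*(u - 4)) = u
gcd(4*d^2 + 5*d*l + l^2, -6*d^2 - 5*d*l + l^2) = d + l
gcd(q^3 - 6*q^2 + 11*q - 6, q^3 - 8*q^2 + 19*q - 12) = q^2 - 4*q + 3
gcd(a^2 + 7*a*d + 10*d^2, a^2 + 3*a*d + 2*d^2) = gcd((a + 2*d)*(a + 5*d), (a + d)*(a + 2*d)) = a + 2*d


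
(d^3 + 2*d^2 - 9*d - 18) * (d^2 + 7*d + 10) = d^5 + 9*d^4 + 15*d^3 - 61*d^2 - 216*d - 180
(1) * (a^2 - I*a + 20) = a^2 - I*a + 20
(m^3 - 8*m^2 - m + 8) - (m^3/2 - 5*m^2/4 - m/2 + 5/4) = m^3/2 - 27*m^2/4 - m/2 + 27/4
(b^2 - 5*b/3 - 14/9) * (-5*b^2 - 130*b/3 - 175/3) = -5*b^4 - 35*b^3 + 65*b^2/3 + 4445*b/27 + 2450/27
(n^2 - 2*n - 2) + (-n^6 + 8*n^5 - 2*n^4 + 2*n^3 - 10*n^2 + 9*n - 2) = -n^6 + 8*n^5 - 2*n^4 + 2*n^3 - 9*n^2 + 7*n - 4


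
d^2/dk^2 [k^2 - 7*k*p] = 2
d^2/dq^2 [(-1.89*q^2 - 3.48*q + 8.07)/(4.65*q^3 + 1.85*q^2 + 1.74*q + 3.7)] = (-81.73305*q^6 - 451.4778*q^5 + 2006.05464*q^4 + 1610.65968*q^3 + 1353.58677*q^2 - 534.27852*q - 68.552556)/(100.544625*q^9 + 120.004875*q^8 + 160.613325*q^7 + 336.151475*q^6 + 251.07597*q^5 + 234.41313*q^4 + 267.705324*q^3 + 109.58586*q^2 + 71.4618*q + 50.653)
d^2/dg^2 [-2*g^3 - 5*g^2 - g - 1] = -12*g - 10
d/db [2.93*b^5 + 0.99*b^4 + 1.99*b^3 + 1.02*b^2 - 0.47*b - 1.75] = 14.65*b^4 + 3.96*b^3 + 5.97*b^2 + 2.04*b - 0.47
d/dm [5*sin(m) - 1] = 5*cos(m)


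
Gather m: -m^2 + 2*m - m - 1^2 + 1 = -m^2 + m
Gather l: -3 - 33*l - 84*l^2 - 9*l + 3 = -84*l^2 - 42*l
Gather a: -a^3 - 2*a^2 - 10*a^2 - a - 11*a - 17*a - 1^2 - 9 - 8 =-a^3 - 12*a^2 - 29*a - 18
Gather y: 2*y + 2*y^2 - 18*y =2*y^2 - 16*y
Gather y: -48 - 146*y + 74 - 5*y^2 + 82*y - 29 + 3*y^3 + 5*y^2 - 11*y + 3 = 3*y^3 - 75*y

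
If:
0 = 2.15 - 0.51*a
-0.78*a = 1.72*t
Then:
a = 4.22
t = -1.91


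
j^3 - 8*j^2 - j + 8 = (j - 8)*(j - 1)*(j + 1)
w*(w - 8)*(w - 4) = w^3 - 12*w^2 + 32*w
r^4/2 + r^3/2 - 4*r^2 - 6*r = r*(r/2 + 1)*(r - 3)*(r + 2)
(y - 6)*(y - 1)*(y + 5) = y^3 - 2*y^2 - 29*y + 30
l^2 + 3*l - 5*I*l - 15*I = (l + 3)*(l - 5*I)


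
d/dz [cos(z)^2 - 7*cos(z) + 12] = (7 - 2*cos(z))*sin(z)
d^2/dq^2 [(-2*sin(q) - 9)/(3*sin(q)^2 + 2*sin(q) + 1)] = 2*(9*sin(q)^5 + 156*sin(q)^4 + 45*sin(q)^3 - 281*sin(q)^2 - 152*sin(q) - 5)/(3*sin(q)^2 + 2*sin(q) + 1)^3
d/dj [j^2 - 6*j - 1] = 2*j - 6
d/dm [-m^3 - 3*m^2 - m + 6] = -3*m^2 - 6*m - 1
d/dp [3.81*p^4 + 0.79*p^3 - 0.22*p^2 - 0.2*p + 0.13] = 15.24*p^3 + 2.37*p^2 - 0.44*p - 0.2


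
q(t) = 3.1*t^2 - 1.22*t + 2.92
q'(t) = 6.2*t - 1.22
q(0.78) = 3.85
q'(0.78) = 3.62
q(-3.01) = 34.68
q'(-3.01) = -19.88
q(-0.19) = 3.26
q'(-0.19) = -2.40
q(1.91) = 11.90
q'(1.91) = 10.62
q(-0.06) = 3.00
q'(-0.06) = -1.59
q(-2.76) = 29.90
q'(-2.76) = -18.33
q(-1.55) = 12.26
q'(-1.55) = -10.83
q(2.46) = 18.68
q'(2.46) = 14.03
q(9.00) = 243.04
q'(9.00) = 54.58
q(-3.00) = 34.48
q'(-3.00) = -19.82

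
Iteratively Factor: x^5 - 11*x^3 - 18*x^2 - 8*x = (x)*(x^4 - 11*x^2 - 18*x - 8) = x*(x + 1)*(x^3 - x^2 - 10*x - 8) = x*(x + 1)*(x + 2)*(x^2 - 3*x - 4) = x*(x + 1)^2*(x + 2)*(x - 4)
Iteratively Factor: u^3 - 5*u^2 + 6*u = (u - 2)*(u^2 - 3*u) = u*(u - 2)*(u - 3)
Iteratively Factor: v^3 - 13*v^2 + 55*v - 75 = (v - 3)*(v^2 - 10*v + 25) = (v - 5)*(v - 3)*(v - 5)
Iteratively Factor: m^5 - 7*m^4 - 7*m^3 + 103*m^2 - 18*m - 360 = (m - 4)*(m^4 - 3*m^3 - 19*m^2 + 27*m + 90) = (m - 4)*(m + 3)*(m^3 - 6*m^2 - m + 30) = (m - 4)*(m + 2)*(m + 3)*(m^2 - 8*m + 15) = (m - 5)*(m - 4)*(m + 2)*(m + 3)*(m - 3)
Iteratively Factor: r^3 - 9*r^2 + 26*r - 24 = (r - 4)*(r^2 - 5*r + 6) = (r - 4)*(r - 2)*(r - 3)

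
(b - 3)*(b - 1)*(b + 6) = b^3 + 2*b^2 - 21*b + 18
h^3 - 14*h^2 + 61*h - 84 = (h - 7)*(h - 4)*(h - 3)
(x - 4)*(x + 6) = x^2 + 2*x - 24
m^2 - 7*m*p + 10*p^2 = (m - 5*p)*(m - 2*p)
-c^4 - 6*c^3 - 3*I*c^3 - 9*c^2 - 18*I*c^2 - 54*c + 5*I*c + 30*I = (c + 6)*(c + 5*I)*(I*c + 1)^2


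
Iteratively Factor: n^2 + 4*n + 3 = (n + 1)*(n + 3)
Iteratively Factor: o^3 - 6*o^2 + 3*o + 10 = (o + 1)*(o^2 - 7*o + 10) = (o - 5)*(o + 1)*(o - 2)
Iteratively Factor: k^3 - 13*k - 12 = (k - 4)*(k^2 + 4*k + 3) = (k - 4)*(k + 3)*(k + 1)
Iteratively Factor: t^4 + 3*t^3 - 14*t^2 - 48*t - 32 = (t + 2)*(t^3 + t^2 - 16*t - 16) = (t + 1)*(t + 2)*(t^2 - 16) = (t - 4)*(t + 1)*(t + 2)*(t + 4)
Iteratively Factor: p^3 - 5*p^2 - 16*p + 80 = (p + 4)*(p^2 - 9*p + 20) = (p - 4)*(p + 4)*(p - 5)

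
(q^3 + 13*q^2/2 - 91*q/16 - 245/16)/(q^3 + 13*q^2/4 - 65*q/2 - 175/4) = (q - 7/4)/(q - 5)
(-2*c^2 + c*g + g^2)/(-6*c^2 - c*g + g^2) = (c - g)/(3*c - g)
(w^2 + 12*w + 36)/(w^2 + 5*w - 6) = (w + 6)/(w - 1)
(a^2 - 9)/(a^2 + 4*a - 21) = (a + 3)/(a + 7)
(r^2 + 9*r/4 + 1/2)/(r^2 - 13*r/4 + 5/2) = (4*r^2 + 9*r + 2)/(4*r^2 - 13*r + 10)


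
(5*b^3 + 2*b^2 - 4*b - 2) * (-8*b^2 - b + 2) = -40*b^5 - 21*b^4 + 40*b^3 + 24*b^2 - 6*b - 4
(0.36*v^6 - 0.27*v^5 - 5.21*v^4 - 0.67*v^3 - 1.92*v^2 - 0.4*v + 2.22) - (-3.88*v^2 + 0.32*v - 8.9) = 0.36*v^6 - 0.27*v^5 - 5.21*v^4 - 0.67*v^3 + 1.96*v^2 - 0.72*v + 11.12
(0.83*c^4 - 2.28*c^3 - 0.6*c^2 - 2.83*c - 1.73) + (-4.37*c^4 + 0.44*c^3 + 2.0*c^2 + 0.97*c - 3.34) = -3.54*c^4 - 1.84*c^3 + 1.4*c^2 - 1.86*c - 5.07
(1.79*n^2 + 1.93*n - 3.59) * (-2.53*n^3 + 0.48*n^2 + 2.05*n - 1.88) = -4.5287*n^5 - 4.0237*n^4 + 13.6786*n^3 - 1.1319*n^2 - 10.9879*n + 6.7492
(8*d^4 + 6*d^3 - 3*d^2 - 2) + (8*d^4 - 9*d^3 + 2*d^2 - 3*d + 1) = 16*d^4 - 3*d^3 - d^2 - 3*d - 1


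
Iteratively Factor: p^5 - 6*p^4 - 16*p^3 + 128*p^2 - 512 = (p - 4)*(p^4 - 2*p^3 - 24*p^2 + 32*p + 128) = (p - 4)*(p + 4)*(p^3 - 6*p^2 + 32) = (p - 4)^2*(p + 4)*(p^2 - 2*p - 8) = (p - 4)^3*(p + 4)*(p + 2)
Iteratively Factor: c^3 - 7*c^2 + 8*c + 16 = (c + 1)*(c^2 - 8*c + 16) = (c - 4)*(c + 1)*(c - 4)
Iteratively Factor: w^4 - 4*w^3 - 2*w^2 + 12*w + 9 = (w - 3)*(w^3 - w^2 - 5*w - 3) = (w - 3)*(w + 1)*(w^2 - 2*w - 3) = (w - 3)^2*(w + 1)*(w + 1)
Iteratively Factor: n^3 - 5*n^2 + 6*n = (n - 3)*(n^2 - 2*n) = n*(n - 3)*(n - 2)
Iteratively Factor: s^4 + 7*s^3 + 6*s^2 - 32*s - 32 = (s + 1)*(s^3 + 6*s^2 - 32) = (s + 1)*(s + 4)*(s^2 + 2*s - 8) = (s + 1)*(s + 4)^2*(s - 2)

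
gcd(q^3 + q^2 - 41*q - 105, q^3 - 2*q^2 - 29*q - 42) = q^2 - 4*q - 21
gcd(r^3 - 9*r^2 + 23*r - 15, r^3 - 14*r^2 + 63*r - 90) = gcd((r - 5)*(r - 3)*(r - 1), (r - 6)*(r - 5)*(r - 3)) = r^2 - 8*r + 15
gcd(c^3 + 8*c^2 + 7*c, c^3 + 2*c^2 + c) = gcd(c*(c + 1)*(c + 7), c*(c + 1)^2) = c^2 + c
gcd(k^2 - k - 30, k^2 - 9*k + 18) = k - 6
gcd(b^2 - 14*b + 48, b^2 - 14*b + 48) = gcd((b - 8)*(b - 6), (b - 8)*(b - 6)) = b^2 - 14*b + 48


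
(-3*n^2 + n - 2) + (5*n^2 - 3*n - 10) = 2*n^2 - 2*n - 12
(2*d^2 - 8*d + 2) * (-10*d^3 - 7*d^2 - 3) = -20*d^5 + 66*d^4 + 36*d^3 - 20*d^2 + 24*d - 6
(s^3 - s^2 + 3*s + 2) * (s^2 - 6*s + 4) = s^5 - 7*s^4 + 13*s^3 - 20*s^2 + 8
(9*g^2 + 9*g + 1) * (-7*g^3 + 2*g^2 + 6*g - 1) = -63*g^5 - 45*g^4 + 65*g^3 + 47*g^2 - 3*g - 1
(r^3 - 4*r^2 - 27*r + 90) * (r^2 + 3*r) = r^5 - r^4 - 39*r^3 + 9*r^2 + 270*r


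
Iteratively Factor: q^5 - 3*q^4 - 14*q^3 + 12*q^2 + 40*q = (q + 2)*(q^4 - 5*q^3 - 4*q^2 + 20*q) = (q - 5)*(q + 2)*(q^3 - 4*q) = q*(q - 5)*(q + 2)*(q^2 - 4) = q*(q - 5)*(q + 2)^2*(q - 2)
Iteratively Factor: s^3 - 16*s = (s - 4)*(s^2 + 4*s) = (s - 4)*(s + 4)*(s)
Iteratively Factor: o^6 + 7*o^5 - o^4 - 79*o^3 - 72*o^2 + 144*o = (o - 3)*(o^5 + 10*o^4 + 29*o^3 + 8*o^2 - 48*o) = (o - 3)*(o - 1)*(o^4 + 11*o^3 + 40*o^2 + 48*o) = (o - 3)*(o - 1)*(o + 3)*(o^3 + 8*o^2 + 16*o) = (o - 3)*(o - 1)*(o + 3)*(o + 4)*(o^2 + 4*o) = o*(o - 3)*(o - 1)*(o + 3)*(o + 4)*(o + 4)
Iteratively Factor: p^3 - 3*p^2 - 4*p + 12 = (p - 3)*(p^2 - 4) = (p - 3)*(p + 2)*(p - 2)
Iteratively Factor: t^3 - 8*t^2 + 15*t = (t - 3)*(t^2 - 5*t) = t*(t - 3)*(t - 5)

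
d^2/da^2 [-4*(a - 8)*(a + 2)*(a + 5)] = 8 - 24*a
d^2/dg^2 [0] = 0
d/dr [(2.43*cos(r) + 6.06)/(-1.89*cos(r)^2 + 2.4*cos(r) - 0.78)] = (-4.5927*cos(r)^2 - 22.9068*cos(r) + 16.4394)*sin(r)/(3.5721*cos(r)^4 - 9.072*cos(r)^3 + 8.7084*cos(r)^2 - 3.744*cos(r) + 0.6084)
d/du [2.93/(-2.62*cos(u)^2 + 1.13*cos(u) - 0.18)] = (3.3109 - 15.3532*cos(u))*sin(u)/(2.62*cos(u)^2 - 1.13*cos(u) + 0.18)^2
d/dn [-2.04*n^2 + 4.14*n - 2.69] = 4.14 - 4.08*n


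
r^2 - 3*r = r*(r - 3)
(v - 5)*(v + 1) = v^2 - 4*v - 5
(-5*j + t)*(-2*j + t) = 10*j^2 - 7*j*t + t^2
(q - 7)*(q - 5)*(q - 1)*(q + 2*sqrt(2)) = q^4 - 13*q^3 + 2*sqrt(2)*q^3 - 26*sqrt(2)*q^2 + 47*q^2 - 35*q + 94*sqrt(2)*q - 70*sqrt(2)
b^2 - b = b*(b - 1)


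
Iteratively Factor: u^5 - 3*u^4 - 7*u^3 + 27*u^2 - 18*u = (u + 3)*(u^4 - 6*u^3 + 11*u^2 - 6*u) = (u - 2)*(u + 3)*(u^3 - 4*u^2 + 3*u) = u*(u - 2)*(u + 3)*(u^2 - 4*u + 3) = u*(u - 2)*(u - 1)*(u + 3)*(u - 3)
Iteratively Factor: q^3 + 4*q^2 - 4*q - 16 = (q + 4)*(q^2 - 4) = (q + 2)*(q + 4)*(q - 2)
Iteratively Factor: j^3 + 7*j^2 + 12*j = (j + 4)*(j^2 + 3*j) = j*(j + 4)*(j + 3)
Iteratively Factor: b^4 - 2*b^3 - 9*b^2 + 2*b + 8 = (b + 1)*(b^3 - 3*b^2 - 6*b + 8) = (b - 4)*(b + 1)*(b^2 + b - 2) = (b - 4)*(b - 1)*(b + 1)*(b + 2)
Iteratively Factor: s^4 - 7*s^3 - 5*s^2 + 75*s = (s - 5)*(s^3 - 2*s^2 - 15*s) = s*(s - 5)*(s^2 - 2*s - 15) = s*(s - 5)*(s + 3)*(s - 5)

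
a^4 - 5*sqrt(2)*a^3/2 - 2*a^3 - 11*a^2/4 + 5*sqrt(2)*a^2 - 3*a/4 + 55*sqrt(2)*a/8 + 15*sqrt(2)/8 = (a - 3)*(a + 1/2)^2*(a - 5*sqrt(2)/2)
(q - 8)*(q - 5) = q^2 - 13*q + 40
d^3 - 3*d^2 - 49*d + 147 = (d - 7)*(d - 3)*(d + 7)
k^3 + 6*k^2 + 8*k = k*(k + 2)*(k + 4)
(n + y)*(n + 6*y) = n^2 + 7*n*y + 6*y^2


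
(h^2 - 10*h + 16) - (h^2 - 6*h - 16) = 32 - 4*h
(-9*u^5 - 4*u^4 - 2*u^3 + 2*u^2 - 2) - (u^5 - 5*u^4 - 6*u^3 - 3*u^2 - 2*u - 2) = -10*u^5 + u^4 + 4*u^3 + 5*u^2 + 2*u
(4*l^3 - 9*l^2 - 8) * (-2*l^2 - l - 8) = -8*l^5 + 14*l^4 - 23*l^3 + 88*l^2 + 8*l + 64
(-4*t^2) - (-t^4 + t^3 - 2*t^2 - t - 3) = t^4 - t^3 - 2*t^2 + t + 3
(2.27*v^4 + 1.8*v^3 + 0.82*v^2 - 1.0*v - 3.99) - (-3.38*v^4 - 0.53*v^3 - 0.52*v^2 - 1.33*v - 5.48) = 5.65*v^4 + 2.33*v^3 + 1.34*v^2 + 0.33*v + 1.49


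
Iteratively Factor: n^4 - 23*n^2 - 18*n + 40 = (n - 5)*(n^3 + 5*n^2 + 2*n - 8) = (n - 5)*(n + 4)*(n^2 + n - 2) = (n - 5)*(n + 2)*(n + 4)*(n - 1)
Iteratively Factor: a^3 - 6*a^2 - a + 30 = (a - 5)*(a^2 - a - 6) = (a - 5)*(a + 2)*(a - 3)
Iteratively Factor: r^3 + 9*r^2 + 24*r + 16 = (r + 1)*(r^2 + 8*r + 16) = (r + 1)*(r + 4)*(r + 4)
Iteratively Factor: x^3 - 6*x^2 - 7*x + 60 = (x + 3)*(x^2 - 9*x + 20) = (x - 5)*(x + 3)*(x - 4)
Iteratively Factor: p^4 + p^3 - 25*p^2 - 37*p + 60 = (p - 1)*(p^3 + 2*p^2 - 23*p - 60) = (p - 1)*(p + 3)*(p^2 - p - 20) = (p - 5)*(p - 1)*(p + 3)*(p + 4)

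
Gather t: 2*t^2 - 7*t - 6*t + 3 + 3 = 2*t^2 - 13*t + 6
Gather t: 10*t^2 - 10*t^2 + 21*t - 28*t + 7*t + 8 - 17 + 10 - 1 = 0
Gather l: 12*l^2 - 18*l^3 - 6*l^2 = -18*l^3 + 6*l^2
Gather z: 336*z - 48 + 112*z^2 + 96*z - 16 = 112*z^2 + 432*z - 64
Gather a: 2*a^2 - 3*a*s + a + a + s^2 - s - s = 2*a^2 + a*(2 - 3*s) + s^2 - 2*s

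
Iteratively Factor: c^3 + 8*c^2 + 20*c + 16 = (c + 2)*(c^2 + 6*c + 8) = (c + 2)^2*(c + 4)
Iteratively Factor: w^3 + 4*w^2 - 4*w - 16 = (w + 4)*(w^2 - 4) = (w - 2)*(w + 4)*(w + 2)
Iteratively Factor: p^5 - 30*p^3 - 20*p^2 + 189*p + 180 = (p - 3)*(p^4 + 3*p^3 - 21*p^2 - 83*p - 60) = (p - 3)*(p + 3)*(p^3 - 21*p - 20) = (p - 3)*(p + 3)*(p + 4)*(p^2 - 4*p - 5) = (p - 5)*(p - 3)*(p + 3)*(p + 4)*(p + 1)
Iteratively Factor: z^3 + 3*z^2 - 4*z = (z + 4)*(z^2 - z) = z*(z + 4)*(z - 1)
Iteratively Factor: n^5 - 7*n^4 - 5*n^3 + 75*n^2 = (n)*(n^4 - 7*n^3 - 5*n^2 + 75*n) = n*(n - 5)*(n^3 - 2*n^2 - 15*n) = n*(n - 5)^2*(n^2 + 3*n) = n^2*(n - 5)^2*(n + 3)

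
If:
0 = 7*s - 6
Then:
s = 6/7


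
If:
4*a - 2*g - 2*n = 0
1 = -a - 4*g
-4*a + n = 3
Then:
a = -11/7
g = 1/7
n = -23/7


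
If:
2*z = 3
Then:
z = 3/2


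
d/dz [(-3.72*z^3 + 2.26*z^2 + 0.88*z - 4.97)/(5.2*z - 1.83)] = (-38.688*z^3 + 32.1748*z^2 - 8.2716*z + 24.2336)/(27.04*z^2 - 19.032*z + 3.3489)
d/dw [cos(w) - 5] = -sin(w)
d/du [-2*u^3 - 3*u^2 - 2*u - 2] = -6*u^2 - 6*u - 2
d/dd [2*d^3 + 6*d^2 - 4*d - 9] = 6*d^2 + 12*d - 4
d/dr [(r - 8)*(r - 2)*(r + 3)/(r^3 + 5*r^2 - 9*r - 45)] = 2*(6*r^2 - 31*r + 59)/(r^4 + 4*r^3 - 26*r^2 - 60*r + 225)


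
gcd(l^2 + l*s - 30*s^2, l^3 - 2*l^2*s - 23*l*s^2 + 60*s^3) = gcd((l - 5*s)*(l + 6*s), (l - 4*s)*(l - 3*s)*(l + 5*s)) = 1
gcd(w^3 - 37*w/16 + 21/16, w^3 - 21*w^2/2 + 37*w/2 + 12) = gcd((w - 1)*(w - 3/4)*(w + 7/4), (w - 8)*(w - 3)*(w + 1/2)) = 1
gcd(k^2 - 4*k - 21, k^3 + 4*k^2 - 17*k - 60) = k + 3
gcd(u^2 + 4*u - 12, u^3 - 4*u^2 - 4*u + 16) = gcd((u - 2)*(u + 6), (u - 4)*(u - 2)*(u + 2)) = u - 2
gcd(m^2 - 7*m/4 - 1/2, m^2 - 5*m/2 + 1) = m - 2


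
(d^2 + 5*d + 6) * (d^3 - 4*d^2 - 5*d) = d^5 + d^4 - 19*d^3 - 49*d^2 - 30*d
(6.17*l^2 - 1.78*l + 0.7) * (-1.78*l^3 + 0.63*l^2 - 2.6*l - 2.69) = -10.9826*l^5 + 7.0555*l^4 - 18.4094*l^3 - 11.5283*l^2 + 2.9682*l - 1.883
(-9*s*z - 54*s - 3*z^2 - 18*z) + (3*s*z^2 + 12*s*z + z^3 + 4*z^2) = 3*s*z^2 + 3*s*z - 54*s + z^3 + z^2 - 18*z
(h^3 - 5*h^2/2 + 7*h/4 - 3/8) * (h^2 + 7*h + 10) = h^5 + 9*h^4/2 - 23*h^3/4 - 105*h^2/8 + 119*h/8 - 15/4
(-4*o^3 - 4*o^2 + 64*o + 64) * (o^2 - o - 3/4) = -4*o^5 + 71*o^3 + 3*o^2 - 112*o - 48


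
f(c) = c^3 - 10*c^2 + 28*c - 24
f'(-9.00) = 451.00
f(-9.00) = -1815.00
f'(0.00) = 28.00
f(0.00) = -24.00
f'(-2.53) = 97.80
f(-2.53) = -175.04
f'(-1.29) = 58.79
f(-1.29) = -78.91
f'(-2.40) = 93.28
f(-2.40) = -162.62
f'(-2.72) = 104.60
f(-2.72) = -194.27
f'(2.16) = -1.20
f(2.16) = -0.10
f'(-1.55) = 66.21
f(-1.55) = -95.15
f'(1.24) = 7.81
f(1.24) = -2.75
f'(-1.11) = 53.90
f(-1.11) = -68.77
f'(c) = 3*c^2 - 20*c + 28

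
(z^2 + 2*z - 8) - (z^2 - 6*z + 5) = 8*z - 13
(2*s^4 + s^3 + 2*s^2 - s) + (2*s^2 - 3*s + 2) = 2*s^4 + s^3 + 4*s^2 - 4*s + 2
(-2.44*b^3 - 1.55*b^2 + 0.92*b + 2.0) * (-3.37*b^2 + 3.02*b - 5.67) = 8.2228*b^5 - 2.1453*b^4 + 6.0534*b^3 + 4.8269*b^2 + 0.8236*b - 11.34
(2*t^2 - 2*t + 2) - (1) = 2*t^2 - 2*t + 1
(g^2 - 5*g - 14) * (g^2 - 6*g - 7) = g^4 - 11*g^3 + 9*g^2 + 119*g + 98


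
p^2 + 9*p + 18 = (p + 3)*(p + 6)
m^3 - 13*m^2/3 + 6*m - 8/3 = (m - 2)*(m - 4/3)*(m - 1)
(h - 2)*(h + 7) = h^2 + 5*h - 14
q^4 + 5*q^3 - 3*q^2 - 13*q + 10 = (q - 1)^2*(q + 2)*(q + 5)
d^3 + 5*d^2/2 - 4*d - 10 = (d - 2)*(d + 2)*(d + 5/2)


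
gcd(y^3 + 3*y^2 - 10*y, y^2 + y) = y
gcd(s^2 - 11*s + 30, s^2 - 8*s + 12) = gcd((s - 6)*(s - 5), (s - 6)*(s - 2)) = s - 6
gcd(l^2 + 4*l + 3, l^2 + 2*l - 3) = l + 3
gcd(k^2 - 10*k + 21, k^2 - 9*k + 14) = k - 7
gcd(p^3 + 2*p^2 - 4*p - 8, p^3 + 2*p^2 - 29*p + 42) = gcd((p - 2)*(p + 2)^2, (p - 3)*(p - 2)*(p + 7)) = p - 2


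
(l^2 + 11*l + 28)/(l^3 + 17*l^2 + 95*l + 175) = (l + 4)/(l^2 + 10*l + 25)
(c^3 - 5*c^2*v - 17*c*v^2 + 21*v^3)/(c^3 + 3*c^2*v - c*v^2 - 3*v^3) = (c - 7*v)/(c + v)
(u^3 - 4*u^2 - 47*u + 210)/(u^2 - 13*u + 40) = (u^2 + u - 42)/(u - 8)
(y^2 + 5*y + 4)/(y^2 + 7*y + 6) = (y + 4)/(y + 6)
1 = 1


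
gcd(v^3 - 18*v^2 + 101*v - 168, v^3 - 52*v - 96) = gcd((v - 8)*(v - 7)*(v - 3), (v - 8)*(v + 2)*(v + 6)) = v - 8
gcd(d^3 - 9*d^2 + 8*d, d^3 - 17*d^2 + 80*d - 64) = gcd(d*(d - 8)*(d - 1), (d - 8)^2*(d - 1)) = d^2 - 9*d + 8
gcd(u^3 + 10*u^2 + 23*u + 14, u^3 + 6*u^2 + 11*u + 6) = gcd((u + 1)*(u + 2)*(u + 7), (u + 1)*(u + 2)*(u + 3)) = u^2 + 3*u + 2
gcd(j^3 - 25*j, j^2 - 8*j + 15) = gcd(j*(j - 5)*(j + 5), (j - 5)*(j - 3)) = j - 5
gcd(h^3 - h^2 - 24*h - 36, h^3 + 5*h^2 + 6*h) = h^2 + 5*h + 6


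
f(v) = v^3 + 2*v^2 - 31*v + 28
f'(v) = 3*v^2 + 4*v - 31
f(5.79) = 109.66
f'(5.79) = 92.73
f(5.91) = 121.07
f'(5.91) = 97.42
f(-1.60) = 78.62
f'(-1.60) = -29.72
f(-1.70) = 81.57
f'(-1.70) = -29.13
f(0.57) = 11.16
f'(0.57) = -27.75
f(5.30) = 68.76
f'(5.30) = 74.47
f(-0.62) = 47.75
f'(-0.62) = -32.33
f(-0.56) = 45.81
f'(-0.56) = -32.30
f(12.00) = 1672.00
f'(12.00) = 449.00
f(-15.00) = -2432.00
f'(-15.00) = 584.00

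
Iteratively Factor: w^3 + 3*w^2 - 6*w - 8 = (w + 4)*(w^2 - w - 2) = (w - 2)*(w + 4)*(w + 1)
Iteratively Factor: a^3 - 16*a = (a + 4)*(a^2 - 4*a) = a*(a + 4)*(a - 4)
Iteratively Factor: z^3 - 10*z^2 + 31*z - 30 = (z - 5)*(z^2 - 5*z + 6) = (z - 5)*(z - 2)*(z - 3)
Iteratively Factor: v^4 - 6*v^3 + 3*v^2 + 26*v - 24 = (v + 2)*(v^3 - 8*v^2 + 19*v - 12) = (v - 3)*(v + 2)*(v^2 - 5*v + 4) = (v - 3)*(v - 1)*(v + 2)*(v - 4)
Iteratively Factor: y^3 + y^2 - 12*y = (y)*(y^2 + y - 12) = y*(y - 3)*(y + 4)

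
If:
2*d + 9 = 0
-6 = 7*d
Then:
No Solution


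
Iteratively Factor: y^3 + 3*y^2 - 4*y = (y + 4)*(y^2 - y) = y*(y + 4)*(y - 1)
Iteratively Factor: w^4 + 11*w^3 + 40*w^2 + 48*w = (w + 3)*(w^3 + 8*w^2 + 16*w) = w*(w + 3)*(w^2 + 8*w + 16) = w*(w + 3)*(w + 4)*(w + 4)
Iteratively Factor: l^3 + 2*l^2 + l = (l)*(l^2 + 2*l + 1) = l*(l + 1)*(l + 1)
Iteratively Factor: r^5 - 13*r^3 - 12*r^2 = (r)*(r^4 - 13*r^2 - 12*r) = r^2*(r^3 - 13*r - 12) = r^2*(r + 1)*(r^2 - r - 12) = r^2*(r - 4)*(r + 1)*(r + 3)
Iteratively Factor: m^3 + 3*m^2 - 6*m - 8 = (m + 1)*(m^2 + 2*m - 8) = (m + 1)*(m + 4)*(m - 2)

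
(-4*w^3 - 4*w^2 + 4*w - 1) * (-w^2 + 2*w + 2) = 4*w^5 - 4*w^4 - 20*w^3 + w^2 + 6*w - 2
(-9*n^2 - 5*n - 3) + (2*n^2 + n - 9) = -7*n^2 - 4*n - 12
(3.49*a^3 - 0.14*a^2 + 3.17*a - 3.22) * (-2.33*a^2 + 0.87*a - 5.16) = -8.1317*a^5 + 3.3625*a^4 - 25.5163*a^3 + 10.9829*a^2 - 19.1586*a + 16.6152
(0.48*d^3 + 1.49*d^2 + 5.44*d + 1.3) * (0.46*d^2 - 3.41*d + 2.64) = 0.2208*d^5 - 0.9514*d^4 - 1.3113*d^3 - 14.0188*d^2 + 9.9286*d + 3.432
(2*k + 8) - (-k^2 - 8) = k^2 + 2*k + 16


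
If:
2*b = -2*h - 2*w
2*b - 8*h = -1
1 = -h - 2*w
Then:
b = 7/18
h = 2/9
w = -11/18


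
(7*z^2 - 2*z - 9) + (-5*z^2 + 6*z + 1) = 2*z^2 + 4*z - 8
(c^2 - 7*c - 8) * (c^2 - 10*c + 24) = c^4 - 17*c^3 + 86*c^2 - 88*c - 192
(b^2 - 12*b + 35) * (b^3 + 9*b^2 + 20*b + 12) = b^5 - 3*b^4 - 53*b^3 + 87*b^2 + 556*b + 420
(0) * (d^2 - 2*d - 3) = 0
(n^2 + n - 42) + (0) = n^2 + n - 42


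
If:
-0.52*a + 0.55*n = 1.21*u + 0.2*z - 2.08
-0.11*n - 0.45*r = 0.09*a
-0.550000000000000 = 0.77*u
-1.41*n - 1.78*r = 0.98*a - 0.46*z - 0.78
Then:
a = 0.068250018297592*z + 3.88094055597794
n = 0.428163653663178*z - 1.68399386395852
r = -0.118312230110517*z - 0.364545166672392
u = -0.71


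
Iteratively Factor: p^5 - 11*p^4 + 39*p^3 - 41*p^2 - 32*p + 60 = (p - 5)*(p^4 - 6*p^3 + 9*p^2 + 4*p - 12) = (p - 5)*(p + 1)*(p^3 - 7*p^2 + 16*p - 12) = (p - 5)*(p - 3)*(p + 1)*(p^2 - 4*p + 4) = (p - 5)*(p - 3)*(p - 2)*(p + 1)*(p - 2)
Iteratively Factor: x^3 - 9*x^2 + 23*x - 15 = (x - 1)*(x^2 - 8*x + 15) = (x - 5)*(x - 1)*(x - 3)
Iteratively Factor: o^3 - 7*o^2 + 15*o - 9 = (o - 3)*(o^2 - 4*o + 3) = (o - 3)*(o - 1)*(o - 3)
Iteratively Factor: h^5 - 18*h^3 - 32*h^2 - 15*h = (h - 5)*(h^4 + 5*h^3 + 7*h^2 + 3*h) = (h - 5)*(h + 1)*(h^3 + 4*h^2 + 3*h) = (h - 5)*(h + 1)*(h + 3)*(h^2 + h) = h*(h - 5)*(h + 1)*(h + 3)*(h + 1)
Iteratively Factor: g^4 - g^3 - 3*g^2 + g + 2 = (g - 1)*(g^3 - 3*g - 2) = (g - 2)*(g - 1)*(g^2 + 2*g + 1) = (g - 2)*(g - 1)*(g + 1)*(g + 1)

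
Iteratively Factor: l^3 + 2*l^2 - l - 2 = (l - 1)*(l^2 + 3*l + 2) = (l - 1)*(l + 2)*(l + 1)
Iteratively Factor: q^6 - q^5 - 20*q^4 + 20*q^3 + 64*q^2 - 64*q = (q)*(q^5 - q^4 - 20*q^3 + 20*q^2 + 64*q - 64) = q*(q + 4)*(q^4 - 5*q^3 + 20*q - 16) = q*(q + 2)*(q + 4)*(q^3 - 7*q^2 + 14*q - 8) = q*(q - 1)*(q + 2)*(q + 4)*(q^2 - 6*q + 8) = q*(q - 4)*(q - 1)*(q + 2)*(q + 4)*(q - 2)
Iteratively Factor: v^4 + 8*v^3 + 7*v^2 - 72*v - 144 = (v - 3)*(v^3 + 11*v^2 + 40*v + 48) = (v - 3)*(v + 4)*(v^2 + 7*v + 12) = (v - 3)*(v + 3)*(v + 4)*(v + 4)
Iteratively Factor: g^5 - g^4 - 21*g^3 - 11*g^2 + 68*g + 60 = (g + 2)*(g^4 - 3*g^3 - 15*g^2 + 19*g + 30) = (g + 1)*(g + 2)*(g^3 - 4*g^2 - 11*g + 30) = (g - 2)*(g + 1)*(g + 2)*(g^2 - 2*g - 15) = (g - 5)*(g - 2)*(g + 1)*(g + 2)*(g + 3)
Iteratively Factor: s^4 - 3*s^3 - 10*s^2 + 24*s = (s)*(s^3 - 3*s^2 - 10*s + 24) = s*(s - 2)*(s^2 - s - 12) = s*(s - 2)*(s + 3)*(s - 4)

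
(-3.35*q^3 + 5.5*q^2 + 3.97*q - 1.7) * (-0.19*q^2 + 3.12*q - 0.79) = 0.6365*q^5 - 11.497*q^4 + 19.0522*q^3 + 8.3644*q^2 - 8.4403*q + 1.343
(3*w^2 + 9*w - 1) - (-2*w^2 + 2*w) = 5*w^2 + 7*w - 1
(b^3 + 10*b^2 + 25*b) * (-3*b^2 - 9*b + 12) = -3*b^5 - 39*b^4 - 153*b^3 - 105*b^2 + 300*b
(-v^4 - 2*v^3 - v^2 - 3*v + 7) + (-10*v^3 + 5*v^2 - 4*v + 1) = -v^4 - 12*v^3 + 4*v^2 - 7*v + 8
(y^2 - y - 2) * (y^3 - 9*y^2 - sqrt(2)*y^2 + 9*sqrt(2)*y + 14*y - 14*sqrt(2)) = y^5 - 10*y^4 - sqrt(2)*y^4 + 10*sqrt(2)*y^3 + 21*y^3 - 21*sqrt(2)*y^2 + 4*y^2 - 28*y - 4*sqrt(2)*y + 28*sqrt(2)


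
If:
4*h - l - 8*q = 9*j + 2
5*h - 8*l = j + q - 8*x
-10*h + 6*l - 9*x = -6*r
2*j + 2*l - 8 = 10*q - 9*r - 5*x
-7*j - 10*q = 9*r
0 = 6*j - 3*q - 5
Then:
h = 70073/161127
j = 84538/161127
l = -7052/161127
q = -99469/161127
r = 134308/483381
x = -52714/161127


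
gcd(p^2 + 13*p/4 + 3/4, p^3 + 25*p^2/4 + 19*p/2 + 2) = p + 1/4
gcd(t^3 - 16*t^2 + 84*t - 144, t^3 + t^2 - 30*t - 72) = t - 6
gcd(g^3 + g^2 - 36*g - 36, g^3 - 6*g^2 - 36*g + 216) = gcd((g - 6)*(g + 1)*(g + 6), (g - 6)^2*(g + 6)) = g^2 - 36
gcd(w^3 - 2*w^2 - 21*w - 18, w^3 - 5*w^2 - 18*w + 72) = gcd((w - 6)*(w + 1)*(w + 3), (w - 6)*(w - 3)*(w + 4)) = w - 6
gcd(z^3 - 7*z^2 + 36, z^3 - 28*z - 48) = z^2 - 4*z - 12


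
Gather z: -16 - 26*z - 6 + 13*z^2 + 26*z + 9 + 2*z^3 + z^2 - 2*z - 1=2*z^3 + 14*z^2 - 2*z - 14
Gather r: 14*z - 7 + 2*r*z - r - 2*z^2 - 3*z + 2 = r*(2*z - 1) - 2*z^2 + 11*z - 5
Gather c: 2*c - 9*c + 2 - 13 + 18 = 7 - 7*c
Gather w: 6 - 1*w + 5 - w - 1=10 - 2*w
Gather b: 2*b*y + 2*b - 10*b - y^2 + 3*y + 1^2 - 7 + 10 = b*(2*y - 8) - y^2 + 3*y + 4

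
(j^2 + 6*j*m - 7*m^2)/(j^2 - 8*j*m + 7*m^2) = (j + 7*m)/(j - 7*m)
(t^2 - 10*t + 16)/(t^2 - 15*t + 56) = (t - 2)/(t - 7)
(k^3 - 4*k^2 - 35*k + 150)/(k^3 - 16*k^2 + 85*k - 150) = (k + 6)/(k - 6)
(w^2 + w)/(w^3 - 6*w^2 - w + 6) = w/(w^2 - 7*w + 6)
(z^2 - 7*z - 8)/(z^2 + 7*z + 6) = (z - 8)/(z + 6)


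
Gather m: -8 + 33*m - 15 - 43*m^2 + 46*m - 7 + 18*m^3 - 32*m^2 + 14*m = 18*m^3 - 75*m^2 + 93*m - 30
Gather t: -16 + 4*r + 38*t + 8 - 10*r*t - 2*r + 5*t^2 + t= 2*r + 5*t^2 + t*(39 - 10*r) - 8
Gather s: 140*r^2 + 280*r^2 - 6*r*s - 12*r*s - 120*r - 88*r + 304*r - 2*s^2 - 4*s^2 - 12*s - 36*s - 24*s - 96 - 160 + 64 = 420*r^2 + 96*r - 6*s^2 + s*(-18*r - 72) - 192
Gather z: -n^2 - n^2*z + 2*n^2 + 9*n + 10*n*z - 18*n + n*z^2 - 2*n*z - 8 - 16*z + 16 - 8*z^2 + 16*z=n^2 - 9*n + z^2*(n - 8) + z*(-n^2 + 8*n) + 8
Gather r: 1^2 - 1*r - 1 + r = 0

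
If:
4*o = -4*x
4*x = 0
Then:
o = 0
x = 0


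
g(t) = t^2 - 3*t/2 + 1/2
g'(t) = 2*t - 3/2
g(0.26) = 0.18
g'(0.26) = -0.98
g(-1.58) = 5.37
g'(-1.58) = -4.66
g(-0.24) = 0.92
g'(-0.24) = -1.98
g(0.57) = -0.03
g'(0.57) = -0.36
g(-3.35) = 16.75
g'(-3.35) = -8.20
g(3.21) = 5.99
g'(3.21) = 4.92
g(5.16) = 19.39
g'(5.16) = 8.82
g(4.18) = 11.70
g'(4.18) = 6.86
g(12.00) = 126.50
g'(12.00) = 22.50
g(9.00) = 68.00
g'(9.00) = 16.50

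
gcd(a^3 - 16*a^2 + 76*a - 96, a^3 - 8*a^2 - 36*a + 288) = a^2 - 14*a + 48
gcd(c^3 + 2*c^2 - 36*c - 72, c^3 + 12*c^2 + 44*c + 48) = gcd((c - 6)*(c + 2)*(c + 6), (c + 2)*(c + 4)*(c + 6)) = c^2 + 8*c + 12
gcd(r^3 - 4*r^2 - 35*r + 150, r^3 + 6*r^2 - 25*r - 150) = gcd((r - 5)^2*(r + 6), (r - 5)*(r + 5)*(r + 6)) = r^2 + r - 30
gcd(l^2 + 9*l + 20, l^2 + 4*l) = l + 4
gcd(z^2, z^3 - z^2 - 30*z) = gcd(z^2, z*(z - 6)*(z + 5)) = z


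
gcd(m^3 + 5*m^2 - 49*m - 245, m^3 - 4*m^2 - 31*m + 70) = m^2 - 2*m - 35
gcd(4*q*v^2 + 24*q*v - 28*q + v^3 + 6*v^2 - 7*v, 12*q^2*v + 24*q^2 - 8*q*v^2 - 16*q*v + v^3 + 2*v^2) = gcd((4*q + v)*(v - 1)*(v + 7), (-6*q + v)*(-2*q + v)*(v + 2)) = 1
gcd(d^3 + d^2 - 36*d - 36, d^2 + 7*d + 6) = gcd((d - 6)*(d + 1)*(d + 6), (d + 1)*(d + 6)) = d^2 + 7*d + 6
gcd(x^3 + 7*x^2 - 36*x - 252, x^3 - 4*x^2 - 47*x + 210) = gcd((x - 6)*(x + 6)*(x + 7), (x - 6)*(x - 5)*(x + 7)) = x^2 + x - 42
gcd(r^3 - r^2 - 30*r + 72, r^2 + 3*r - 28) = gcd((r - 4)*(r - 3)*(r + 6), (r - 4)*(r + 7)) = r - 4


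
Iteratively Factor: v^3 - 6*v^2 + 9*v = (v)*(v^2 - 6*v + 9) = v*(v - 3)*(v - 3)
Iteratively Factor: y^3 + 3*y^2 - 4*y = (y - 1)*(y^2 + 4*y) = y*(y - 1)*(y + 4)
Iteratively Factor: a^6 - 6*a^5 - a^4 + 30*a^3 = (a)*(a^5 - 6*a^4 - a^3 + 30*a^2) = a^2*(a^4 - 6*a^3 - a^2 + 30*a) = a^2*(a - 5)*(a^3 - a^2 - 6*a) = a^2*(a - 5)*(a - 3)*(a^2 + 2*a) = a^3*(a - 5)*(a - 3)*(a + 2)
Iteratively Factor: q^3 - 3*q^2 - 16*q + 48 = (q - 4)*(q^2 + q - 12) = (q - 4)*(q + 4)*(q - 3)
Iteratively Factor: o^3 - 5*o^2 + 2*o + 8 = (o - 2)*(o^2 - 3*o - 4) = (o - 2)*(o + 1)*(o - 4)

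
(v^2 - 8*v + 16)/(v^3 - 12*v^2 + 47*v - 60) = (v - 4)/(v^2 - 8*v + 15)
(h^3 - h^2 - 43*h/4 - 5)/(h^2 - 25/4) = (2*h^2 - 7*h - 4)/(2*h - 5)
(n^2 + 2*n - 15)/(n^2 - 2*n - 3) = (n + 5)/(n + 1)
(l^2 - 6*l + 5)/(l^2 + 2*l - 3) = (l - 5)/(l + 3)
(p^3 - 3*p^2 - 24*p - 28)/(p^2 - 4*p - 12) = (p^2 - 5*p - 14)/(p - 6)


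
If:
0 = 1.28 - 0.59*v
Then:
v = 2.17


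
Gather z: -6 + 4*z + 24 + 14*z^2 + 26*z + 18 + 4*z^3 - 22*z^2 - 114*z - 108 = 4*z^3 - 8*z^2 - 84*z - 72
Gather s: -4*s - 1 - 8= -4*s - 9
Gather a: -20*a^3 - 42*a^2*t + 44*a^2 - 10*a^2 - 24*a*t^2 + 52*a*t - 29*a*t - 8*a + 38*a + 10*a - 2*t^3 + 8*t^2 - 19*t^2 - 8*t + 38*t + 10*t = -20*a^3 + a^2*(34 - 42*t) + a*(-24*t^2 + 23*t + 40) - 2*t^3 - 11*t^2 + 40*t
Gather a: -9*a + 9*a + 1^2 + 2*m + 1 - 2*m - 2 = 0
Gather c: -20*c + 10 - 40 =-20*c - 30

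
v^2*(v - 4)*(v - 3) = v^4 - 7*v^3 + 12*v^2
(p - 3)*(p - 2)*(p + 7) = p^3 + 2*p^2 - 29*p + 42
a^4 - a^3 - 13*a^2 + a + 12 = (a - 4)*(a - 1)*(a + 1)*(a + 3)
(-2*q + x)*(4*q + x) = -8*q^2 + 2*q*x + x^2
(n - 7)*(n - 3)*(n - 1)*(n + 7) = n^4 - 4*n^3 - 46*n^2 + 196*n - 147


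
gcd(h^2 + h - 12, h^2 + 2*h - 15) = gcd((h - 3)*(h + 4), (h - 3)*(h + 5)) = h - 3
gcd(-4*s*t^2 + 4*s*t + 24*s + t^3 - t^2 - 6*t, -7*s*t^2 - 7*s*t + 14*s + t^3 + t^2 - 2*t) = t + 2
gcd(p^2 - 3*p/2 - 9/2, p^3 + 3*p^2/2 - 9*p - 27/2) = p^2 - 3*p/2 - 9/2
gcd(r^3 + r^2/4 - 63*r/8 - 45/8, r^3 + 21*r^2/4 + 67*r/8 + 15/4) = r^2 + 13*r/4 + 15/8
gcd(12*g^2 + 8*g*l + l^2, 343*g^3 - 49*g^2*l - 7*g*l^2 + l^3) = 1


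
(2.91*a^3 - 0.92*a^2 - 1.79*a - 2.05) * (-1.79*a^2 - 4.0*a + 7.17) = -5.2089*a^5 - 9.9932*a^4 + 27.7488*a^3 + 4.2331*a^2 - 4.6343*a - 14.6985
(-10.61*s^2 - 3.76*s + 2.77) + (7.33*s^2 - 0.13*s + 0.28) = -3.28*s^2 - 3.89*s + 3.05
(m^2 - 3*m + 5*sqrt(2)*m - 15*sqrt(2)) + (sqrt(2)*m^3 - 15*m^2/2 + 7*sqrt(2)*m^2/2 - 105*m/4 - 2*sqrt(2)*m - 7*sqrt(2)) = sqrt(2)*m^3 - 13*m^2/2 + 7*sqrt(2)*m^2/2 - 117*m/4 + 3*sqrt(2)*m - 22*sqrt(2)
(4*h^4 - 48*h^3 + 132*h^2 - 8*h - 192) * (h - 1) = 4*h^5 - 52*h^4 + 180*h^3 - 140*h^2 - 184*h + 192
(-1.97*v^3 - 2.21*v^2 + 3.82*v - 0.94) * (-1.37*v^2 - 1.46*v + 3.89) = 2.6989*v^5 + 5.9039*v^4 - 9.6701*v^3 - 12.8863*v^2 + 16.2322*v - 3.6566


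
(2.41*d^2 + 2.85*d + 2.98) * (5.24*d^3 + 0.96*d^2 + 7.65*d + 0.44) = 12.6284*d^5 + 17.2476*d^4 + 36.7877*d^3 + 25.7237*d^2 + 24.051*d + 1.3112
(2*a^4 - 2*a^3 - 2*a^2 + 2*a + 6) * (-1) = -2*a^4 + 2*a^3 + 2*a^2 - 2*a - 6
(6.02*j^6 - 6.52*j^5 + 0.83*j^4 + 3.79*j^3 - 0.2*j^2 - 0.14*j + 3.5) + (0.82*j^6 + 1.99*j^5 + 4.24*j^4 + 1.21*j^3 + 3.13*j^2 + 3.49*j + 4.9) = 6.84*j^6 - 4.53*j^5 + 5.07*j^4 + 5.0*j^3 + 2.93*j^2 + 3.35*j + 8.4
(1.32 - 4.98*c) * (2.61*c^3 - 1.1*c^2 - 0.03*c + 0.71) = -12.9978*c^4 + 8.9232*c^3 - 1.3026*c^2 - 3.5754*c + 0.9372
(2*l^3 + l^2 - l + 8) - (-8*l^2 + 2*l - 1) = 2*l^3 + 9*l^2 - 3*l + 9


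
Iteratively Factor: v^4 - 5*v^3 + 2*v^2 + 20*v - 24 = (v + 2)*(v^3 - 7*v^2 + 16*v - 12) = (v - 3)*(v + 2)*(v^2 - 4*v + 4) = (v - 3)*(v - 2)*(v + 2)*(v - 2)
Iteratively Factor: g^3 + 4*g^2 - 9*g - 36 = (g - 3)*(g^2 + 7*g + 12) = (g - 3)*(g + 4)*(g + 3)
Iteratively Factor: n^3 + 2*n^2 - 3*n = (n - 1)*(n^2 + 3*n) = (n - 1)*(n + 3)*(n)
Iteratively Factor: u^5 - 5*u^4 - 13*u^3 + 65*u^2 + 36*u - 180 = (u + 3)*(u^4 - 8*u^3 + 11*u^2 + 32*u - 60) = (u - 5)*(u + 3)*(u^3 - 3*u^2 - 4*u + 12) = (u - 5)*(u - 2)*(u + 3)*(u^2 - u - 6) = (u - 5)*(u - 2)*(u + 2)*(u + 3)*(u - 3)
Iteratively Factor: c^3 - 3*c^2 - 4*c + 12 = (c - 2)*(c^2 - c - 6) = (c - 2)*(c + 2)*(c - 3)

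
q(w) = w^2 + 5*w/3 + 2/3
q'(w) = 2*w + 5/3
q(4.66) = 30.15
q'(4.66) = 10.99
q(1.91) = 7.50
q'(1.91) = 5.49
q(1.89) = 7.39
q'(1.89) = 5.45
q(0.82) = 2.71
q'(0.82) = 3.31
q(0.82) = 2.71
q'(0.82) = 3.31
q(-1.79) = 0.89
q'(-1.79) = -1.91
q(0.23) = 1.10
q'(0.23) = 2.13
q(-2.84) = 4.00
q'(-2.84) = -4.01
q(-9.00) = 66.67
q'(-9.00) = -16.33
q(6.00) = 46.67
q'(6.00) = 13.67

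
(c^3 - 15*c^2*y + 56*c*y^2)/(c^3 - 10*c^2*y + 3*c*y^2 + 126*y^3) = c*(-c + 8*y)/(-c^2 + 3*c*y + 18*y^2)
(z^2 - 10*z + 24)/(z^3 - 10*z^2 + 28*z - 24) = (z - 4)/(z^2 - 4*z + 4)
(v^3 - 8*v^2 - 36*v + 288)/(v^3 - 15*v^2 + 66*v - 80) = (v^2 - 36)/(v^2 - 7*v + 10)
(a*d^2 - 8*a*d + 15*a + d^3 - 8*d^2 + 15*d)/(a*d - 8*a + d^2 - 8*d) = (d^2 - 8*d + 15)/(d - 8)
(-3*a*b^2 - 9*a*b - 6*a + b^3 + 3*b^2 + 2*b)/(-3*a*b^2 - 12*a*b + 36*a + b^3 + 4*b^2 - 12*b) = (b^2 + 3*b + 2)/(b^2 + 4*b - 12)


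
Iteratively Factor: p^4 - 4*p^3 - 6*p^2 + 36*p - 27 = (p - 3)*(p^3 - p^2 - 9*p + 9) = (p - 3)*(p - 1)*(p^2 - 9) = (p - 3)^2*(p - 1)*(p + 3)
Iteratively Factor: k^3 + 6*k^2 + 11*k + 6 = (k + 2)*(k^2 + 4*k + 3) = (k + 2)*(k + 3)*(k + 1)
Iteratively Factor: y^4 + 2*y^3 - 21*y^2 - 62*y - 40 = (y - 5)*(y^3 + 7*y^2 + 14*y + 8) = (y - 5)*(y + 4)*(y^2 + 3*y + 2) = (y - 5)*(y + 1)*(y + 4)*(y + 2)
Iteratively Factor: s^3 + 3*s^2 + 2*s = (s + 2)*(s^2 + s) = s*(s + 2)*(s + 1)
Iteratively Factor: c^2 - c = (c - 1)*(c)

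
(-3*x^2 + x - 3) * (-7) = 21*x^2 - 7*x + 21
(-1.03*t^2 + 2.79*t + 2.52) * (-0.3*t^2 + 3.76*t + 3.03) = 0.309*t^4 - 4.7098*t^3 + 6.6135*t^2 + 17.9289*t + 7.6356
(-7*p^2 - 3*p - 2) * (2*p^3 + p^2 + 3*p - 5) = -14*p^5 - 13*p^4 - 28*p^3 + 24*p^2 + 9*p + 10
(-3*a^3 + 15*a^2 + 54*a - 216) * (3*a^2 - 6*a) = -9*a^5 + 63*a^4 + 72*a^3 - 972*a^2 + 1296*a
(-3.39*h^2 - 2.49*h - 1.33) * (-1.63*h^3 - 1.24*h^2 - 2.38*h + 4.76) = 5.5257*h^5 + 8.2623*h^4 + 13.3237*h^3 - 8.561*h^2 - 8.687*h - 6.3308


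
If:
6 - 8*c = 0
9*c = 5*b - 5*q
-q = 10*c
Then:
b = -123/20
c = 3/4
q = -15/2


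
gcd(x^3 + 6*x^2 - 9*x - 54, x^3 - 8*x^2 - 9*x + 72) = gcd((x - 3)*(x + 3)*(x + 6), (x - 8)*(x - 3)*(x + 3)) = x^2 - 9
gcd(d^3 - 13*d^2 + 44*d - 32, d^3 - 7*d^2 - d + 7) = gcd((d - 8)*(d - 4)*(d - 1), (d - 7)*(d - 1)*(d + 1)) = d - 1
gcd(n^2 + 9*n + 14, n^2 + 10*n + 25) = 1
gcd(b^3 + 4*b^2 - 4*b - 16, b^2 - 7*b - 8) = 1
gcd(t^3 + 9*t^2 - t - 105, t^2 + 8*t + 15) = t + 5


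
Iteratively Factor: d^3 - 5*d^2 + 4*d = (d - 1)*(d^2 - 4*d) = (d - 4)*(d - 1)*(d)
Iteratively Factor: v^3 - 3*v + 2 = (v + 2)*(v^2 - 2*v + 1) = (v - 1)*(v + 2)*(v - 1)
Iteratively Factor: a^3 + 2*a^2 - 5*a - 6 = (a - 2)*(a^2 + 4*a + 3) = (a - 2)*(a + 1)*(a + 3)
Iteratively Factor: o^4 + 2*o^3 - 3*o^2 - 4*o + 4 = (o - 1)*(o^3 + 3*o^2 - 4) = (o - 1)^2*(o^2 + 4*o + 4) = (o - 1)^2*(o + 2)*(o + 2)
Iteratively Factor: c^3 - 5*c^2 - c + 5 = (c - 5)*(c^2 - 1) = (c - 5)*(c - 1)*(c + 1)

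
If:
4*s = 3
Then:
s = 3/4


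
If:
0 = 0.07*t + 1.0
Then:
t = -14.29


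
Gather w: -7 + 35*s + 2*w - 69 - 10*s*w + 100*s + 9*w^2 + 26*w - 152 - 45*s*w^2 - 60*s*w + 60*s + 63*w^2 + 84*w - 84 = 195*s + w^2*(72 - 45*s) + w*(112 - 70*s) - 312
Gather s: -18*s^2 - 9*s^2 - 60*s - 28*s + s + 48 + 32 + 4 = -27*s^2 - 87*s + 84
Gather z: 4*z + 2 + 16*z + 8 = 20*z + 10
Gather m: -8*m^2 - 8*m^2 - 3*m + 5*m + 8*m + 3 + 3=-16*m^2 + 10*m + 6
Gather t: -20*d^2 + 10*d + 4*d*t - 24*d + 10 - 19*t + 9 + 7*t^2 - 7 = -20*d^2 - 14*d + 7*t^2 + t*(4*d - 19) + 12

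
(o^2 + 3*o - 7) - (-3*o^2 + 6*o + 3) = 4*o^2 - 3*o - 10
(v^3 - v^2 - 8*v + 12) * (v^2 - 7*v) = v^5 - 8*v^4 - v^3 + 68*v^2 - 84*v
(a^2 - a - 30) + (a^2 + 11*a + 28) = 2*a^2 + 10*a - 2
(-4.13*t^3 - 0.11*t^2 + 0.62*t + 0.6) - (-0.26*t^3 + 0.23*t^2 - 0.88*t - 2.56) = -3.87*t^3 - 0.34*t^2 + 1.5*t + 3.16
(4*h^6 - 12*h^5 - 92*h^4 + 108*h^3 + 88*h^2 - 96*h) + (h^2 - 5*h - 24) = 4*h^6 - 12*h^5 - 92*h^4 + 108*h^3 + 89*h^2 - 101*h - 24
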